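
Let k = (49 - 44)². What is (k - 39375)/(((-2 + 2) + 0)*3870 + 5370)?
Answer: -3935/537 ≈ -7.3277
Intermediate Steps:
k = 25 (k = 5² = 25)
(k - 39375)/(((-2 + 2) + 0)*3870 + 5370) = (25 - 39375)/(((-2 + 2) + 0)*3870 + 5370) = -39350/((0 + 0)*3870 + 5370) = -39350/(0*3870 + 5370) = -39350/(0 + 5370) = -39350/5370 = -39350*1/5370 = -3935/537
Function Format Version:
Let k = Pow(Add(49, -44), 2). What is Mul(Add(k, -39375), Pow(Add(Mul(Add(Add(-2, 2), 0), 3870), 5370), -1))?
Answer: Rational(-3935, 537) ≈ -7.3277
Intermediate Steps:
k = 25 (k = Pow(5, 2) = 25)
Mul(Add(k, -39375), Pow(Add(Mul(Add(Add(-2, 2), 0), 3870), 5370), -1)) = Mul(Add(25, -39375), Pow(Add(Mul(Add(Add(-2, 2), 0), 3870), 5370), -1)) = Mul(-39350, Pow(Add(Mul(Add(0, 0), 3870), 5370), -1)) = Mul(-39350, Pow(Add(Mul(0, 3870), 5370), -1)) = Mul(-39350, Pow(Add(0, 5370), -1)) = Mul(-39350, Pow(5370, -1)) = Mul(-39350, Rational(1, 5370)) = Rational(-3935, 537)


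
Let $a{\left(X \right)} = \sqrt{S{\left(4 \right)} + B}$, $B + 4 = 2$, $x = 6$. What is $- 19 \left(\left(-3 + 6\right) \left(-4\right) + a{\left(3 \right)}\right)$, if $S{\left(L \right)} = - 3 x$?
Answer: $228 - 38 i \sqrt{5} \approx 228.0 - 84.971 i$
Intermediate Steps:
$S{\left(L \right)} = -18$ ($S{\left(L \right)} = \left(-3\right) 6 = -18$)
$B = -2$ ($B = -4 + 2 = -2$)
$a{\left(X \right)} = 2 i \sqrt{5}$ ($a{\left(X \right)} = \sqrt{-18 - 2} = \sqrt{-20} = 2 i \sqrt{5}$)
$- 19 \left(\left(-3 + 6\right) \left(-4\right) + a{\left(3 \right)}\right) = - 19 \left(\left(-3 + 6\right) \left(-4\right) + 2 i \sqrt{5}\right) = - 19 \left(3 \left(-4\right) + 2 i \sqrt{5}\right) = - 19 \left(-12 + 2 i \sqrt{5}\right) = 228 - 38 i \sqrt{5}$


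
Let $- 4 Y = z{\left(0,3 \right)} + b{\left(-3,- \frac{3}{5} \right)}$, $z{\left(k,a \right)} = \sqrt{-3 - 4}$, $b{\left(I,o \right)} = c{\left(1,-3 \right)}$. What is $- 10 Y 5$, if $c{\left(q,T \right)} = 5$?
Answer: $\frac{125}{2} + \frac{25 i \sqrt{7}}{2} \approx 62.5 + 33.072 i$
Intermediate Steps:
$b{\left(I,o \right)} = 5$
$z{\left(k,a \right)} = i \sqrt{7}$ ($z{\left(k,a \right)} = \sqrt{-7} = i \sqrt{7}$)
$Y = - \frac{5}{4} - \frac{i \sqrt{7}}{4}$ ($Y = - \frac{i \sqrt{7} + 5}{4} = - \frac{5 + i \sqrt{7}}{4} = - \frac{5}{4} - \frac{i \sqrt{7}}{4} \approx -1.25 - 0.66144 i$)
$- 10 Y 5 = - 10 \left(- \frac{5}{4} - \frac{i \sqrt{7}}{4}\right) 5 = \left(\frac{25}{2} + \frac{5 i \sqrt{7}}{2}\right) 5 = \frac{125}{2} + \frac{25 i \sqrt{7}}{2}$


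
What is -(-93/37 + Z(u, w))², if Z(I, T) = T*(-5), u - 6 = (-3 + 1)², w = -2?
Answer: -76729/1369 ≈ -56.047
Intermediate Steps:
u = 10 (u = 6 + (-3 + 1)² = 6 + (-2)² = 6 + 4 = 10)
Z(I, T) = -5*T
-(-93/37 + Z(u, w))² = -(-93/37 - 5*(-2))² = -(-93*1/37 + 10)² = -(-93/37 + 10)² = -(277/37)² = -1*76729/1369 = -76729/1369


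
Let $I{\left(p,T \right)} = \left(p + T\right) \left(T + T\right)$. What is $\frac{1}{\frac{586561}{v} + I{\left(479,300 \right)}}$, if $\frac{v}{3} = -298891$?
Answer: $\frac{896673}{419104373639} \approx 2.1395 \cdot 10^{-6}$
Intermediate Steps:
$v = -896673$ ($v = 3 \left(-298891\right) = -896673$)
$I{\left(p,T \right)} = 2 T \left(T + p\right)$ ($I{\left(p,T \right)} = \left(T + p\right) 2 T = 2 T \left(T + p\right)$)
$\frac{1}{\frac{586561}{v} + I{\left(479,300 \right)}} = \frac{1}{\frac{586561}{-896673} + 2 \cdot 300 \left(300 + 479\right)} = \frac{1}{586561 \left(- \frac{1}{896673}\right) + 2 \cdot 300 \cdot 779} = \frac{1}{- \frac{586561}{896673} + 467400} = \frac{1}{\frac{419104373639}{896673}} = \frac{896673}{419104373639}$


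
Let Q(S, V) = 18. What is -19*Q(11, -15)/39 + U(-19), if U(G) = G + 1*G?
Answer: -608/13 ≈ -46.769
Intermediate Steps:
U(G) = 2*G (U(G) = G + G = 2*G)
-19*Q(11, -15)/39 + U(-19) = -342/39 + 2*(-19) = -342/39 - 38 = -19*6/13 - 38 = -114/13 - 38 = -608/13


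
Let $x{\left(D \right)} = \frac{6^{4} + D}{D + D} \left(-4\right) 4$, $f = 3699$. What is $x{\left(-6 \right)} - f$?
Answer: $-1979$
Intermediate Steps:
$x{\left(D \right)} = - \frac{8 \left(1296 + D\right)}{D}$ ($x{\left(D \right)} = \frac{1296 + D}{2 D} \left(-4\right) 4 = - \frac{2 \left(1296 + D\right)}{D} 4 = - \frac{8 \left(1296 + D\right)}{D}$)
$x{\left(-6 \right)} - f = \left(-8 - \frac{10368}{-6}\right) - 3699 = \left(-8 - -1728\right) - 3699 = \left(-8 + 1728\right) - 3699 = 1720 - 3699 = -1979$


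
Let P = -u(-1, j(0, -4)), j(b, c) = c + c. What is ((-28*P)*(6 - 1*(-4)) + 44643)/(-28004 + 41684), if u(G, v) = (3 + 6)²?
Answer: 22441/4560 ≈ 4.9213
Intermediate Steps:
j(b, c) = 2*c
u(G, v) = 81 (u(G, v) = 9² = 81)
P = -81 (P = -1*81 = -81)
((-28*P)*(6 - 1*(-4)) + 44643)/(-28004 + 41684) = ((-28*(-81))*(6 - 1*(-4)) + 44643)/(-28004 + 41684) = (2268*(6 + 4) + 44643)/13680 = (2268*10 + 44643)*(1/13680) = (22680 + 44643)*(1/13680) = 67323*(1/13680) = 22441/4560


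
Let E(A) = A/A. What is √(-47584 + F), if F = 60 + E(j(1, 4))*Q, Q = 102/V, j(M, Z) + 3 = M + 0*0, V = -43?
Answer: I*√87876262/43 ≈ 218.01*I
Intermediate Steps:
j(M, Z) = -3 + M (j(M, Z) = -3 + (M + 0*0) = -3 + (M + 0) = -3 + M)
Q = -102/43 (Q = 102/(-43) = 102*(-1/43) = -102/43 ≈ -2.3721)
E(A) = 1
F = 2478/43 (F = 60 + 1*(-102/43) = 60 - 102/43 = 2478/43 ≈ 57.628)
√(-47584 + F) = √(-47584 + 2478/43) = √(-2043634/43) = I*√87876262/43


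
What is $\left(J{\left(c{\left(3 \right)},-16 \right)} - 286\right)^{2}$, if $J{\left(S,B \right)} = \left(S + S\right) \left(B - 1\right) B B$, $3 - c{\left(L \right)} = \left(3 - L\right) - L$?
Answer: $2757300100$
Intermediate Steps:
$c{\left(L \right)} = 2 L$ ($c{\left(L \right)} = 3 - \left(\left(3 - L\right) - L\right) = 3 - \left(3 - 2 L\right) = 3 + \left(-3 + 2 L\right) = 2 L$)
$J{\left(S,B \right)} = 2 S B^{2} \left(-1 + B\right)$ ($J{\left(S,B \right)} = 2 S \left(-1 + B\right) B B = 2 B S \left(-1 + B\right) B = 2 S B^{2} \left(-1 + B\right)$)
$\left(J{\left(c{\left(3 \right)},-16 \right)} - 286\right)^{2} = \left(2 \cdot 2 \cdot 3 \left(-16\right)^{2} \left(-1 - 16\right) - 286\right)^{2} = \left(2 \cdot 6 \cdot 256 \left(-17\right) - 286\right)^{2} = \left(-52224 - 286\right)^{2} = \left(-52510\right)^{2} = 2757300100$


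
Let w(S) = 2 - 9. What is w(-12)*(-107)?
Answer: 749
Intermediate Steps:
w(S) = -7
w(-12)*(-107) = -7*(-107) = 749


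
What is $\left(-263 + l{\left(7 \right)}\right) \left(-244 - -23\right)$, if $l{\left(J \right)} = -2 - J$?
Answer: $60112$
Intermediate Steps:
$\left(-263 + l{\left(7 \right)}\right) \left(-244 - -23\right) = \left(-263 - 9\right) \left(-244 - -23\right) = \left(-263 - 9\right) \left(-244 + 23\right) = \left(-263 - 9\right) \left(-221\right) = \left(-272\right) \left(-221\right) = 60112$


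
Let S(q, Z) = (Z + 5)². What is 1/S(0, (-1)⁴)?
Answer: 1/36 ≈ 0.027778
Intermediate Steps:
S(q, Z) = (5 + Z)²
1/S(0, (-1)⁴) = 1/((5 + (-1)⁴)²) = 1/((5 + 1)²) = 1/(6²) = 1/36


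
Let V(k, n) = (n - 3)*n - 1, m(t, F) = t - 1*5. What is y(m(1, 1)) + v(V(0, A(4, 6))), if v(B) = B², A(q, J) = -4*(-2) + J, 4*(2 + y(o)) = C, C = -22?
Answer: 46803/2 ≈ 23402.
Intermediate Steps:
m(t, F) = -5 + t (m(t, F) = t - 5 = -5 + t)
y(o) = -15/2 (y(o) = -2 + (¼)*(-22) = -2 - 11/2 = -15/2)
A(q, J) = 8 + J
V(k, n) = -1 + n*(-3 + n) (V(k, n) = (-3 + n)*n - 1 = n*(-3 + n) - 1 = -1 + n*(-3 + n))
y(m(1, 1)) + v(V(0, A(4, 6))) = -15/2 + (-1 + (8 + 6)² - 3*(8 + 6))² = -15/2 + (-1 + 14² - 3*14)² = -15/2 + (-1 + 196 - 42)² = -15/2 + 153² = -15/2 + 23409 = 46803/2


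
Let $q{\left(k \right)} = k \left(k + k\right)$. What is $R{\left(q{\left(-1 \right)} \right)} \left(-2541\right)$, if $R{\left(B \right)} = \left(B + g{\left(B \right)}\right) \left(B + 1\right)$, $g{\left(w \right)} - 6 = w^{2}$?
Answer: $-91476$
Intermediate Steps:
$q{\left(k \right)} = 2 k^{2}$ ($q{\left(k \right)} = k 2 k = 2 k^{2}$)
$g{\left(w \right)} = 6 + w^{2}$
$R{\left(B \right)} = \left(1 + B\right) \left(6 + B + B^{2}\right)$ ($R{\left(B \right)} = \left(B + \left(6 + B^{2}\right)\right) \left(B + 1\right) = \left(6 + B + B^{2}\right) \left(1 + B\right) = \left(1 + B\right) \left(6 + B + B^{2}\right)$)
$R{\left(q{\left(-1 \right)} \right)} \left(-2541\right) = \left(6 + \left(2 \left(-1\right)^{2}\right)^{3} + 2 \left(2 \left(-1\right)^{2}\right)^{2} + 7 \cdot 2 \left(-1\right)^{2}\right) \left(-2541\right) = \left(6 + \left(2 \cdot 1\right)^{3} + 2 \left(2 \cdot 1\right)^{2} + 7 \cdot 2 \cdot 1\right) \left(-2541\right) = \left(6 + 2^{3} + 2 \cdot 2^{2} + 7 \cdot 2\right) \left(-2541\right) = \left(6 + 8 + 2 \cdot 4 + 14\right) \left(-2541\right) = \left(6 + 8 + 8 + 14\right) \left(-2541\right) = 36 \left(-2541\right) = -91476$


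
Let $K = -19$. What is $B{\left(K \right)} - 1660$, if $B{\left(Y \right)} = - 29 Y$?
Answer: $-1109$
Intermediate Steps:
$B{\left(K \right)} - 1660 = \left(-29\right) \left(-19\right) - 1660 = 551 - 1660 = -1109$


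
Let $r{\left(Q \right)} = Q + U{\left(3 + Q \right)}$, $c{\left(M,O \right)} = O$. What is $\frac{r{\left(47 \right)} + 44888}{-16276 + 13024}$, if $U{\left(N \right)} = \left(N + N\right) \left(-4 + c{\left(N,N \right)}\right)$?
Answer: $- \frac{49535}{3252} \approx -15.232$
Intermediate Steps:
$U{\left(N \right)} = 2 N \left(-4 + N\right)$ ($U{\left(N \right)} = \left(N + N\right) \left(-4 + N\right) = 2 N \left(-4 + N\right)$)
$r{\left(Q \right)} = Q + 2 \left(-1 + Q\right) \left(3 + Q\right)$ ($r{\left(Q \right)} = Q + 2 \left(3 + Q\right) \left(-4 + \left(3 + Q\right)\right) = Q + 2 \left(3 + Q\right) \left(-1 + Q\right) = Q + 2 \left(-1 + Q\right) \left(3 + Q\right)$)
$\frac{r{\left(47 \right)} + 44888}{-16276 + 13024} = \frac{\left(47 + 2 \left(-1 + 47\right) \left(3 + 47\right)\right) + 44888}{-16276 + 13024} = \frac{\left(47 + 2 \cdot 46 \cdot 50\right) + 44888}{-3252} = \left(\left(47 + 4600\right) + 44888\right) \left(- \frac{1}{3252}\right) = \left(4647 + 44888\right) \left(- \frac{1}{3252}\right) = 49535 \left(- \frac{1}{3252}\right) = - \frac{49535}{3252}$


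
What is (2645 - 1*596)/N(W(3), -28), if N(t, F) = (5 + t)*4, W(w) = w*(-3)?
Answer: -2049/16 ≈ -128.06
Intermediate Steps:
W(w) = -3*w
N(t, F) = 20 + 4*t
(2645 - 1*596)/N(W(3), -28) = (2645 - 1*596)/(20 + 4*(-3*3)) = (2645 - 596)/(20 + 4*(-9)) = 2049/(20 - 36) = 2049/(-16) = 2049*(-1/16) = -2049/16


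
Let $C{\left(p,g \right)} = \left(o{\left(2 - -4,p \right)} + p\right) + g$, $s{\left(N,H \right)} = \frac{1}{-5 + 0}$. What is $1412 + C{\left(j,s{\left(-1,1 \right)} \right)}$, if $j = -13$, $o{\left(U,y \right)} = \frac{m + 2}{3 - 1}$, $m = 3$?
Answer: $\frac{14013}{10} \approx 1401.3$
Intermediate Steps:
$s{\left(N,H \right)} = - \frac{1}{5}$ ($s{\left(N,H \right)} = \frac{1}{-5} = - \frac{1}{5}$)
$o{\left(U,y \right)} = \frac{5}{2}$ ($o{\left(U,y \right)} = \frac{3 + 2}{3 - 1} = \frac{5}{2}$)
$C{\left(p,g \right)} = \frac{5}{2} + g + p$ ($C{\left(p,g \right)} = \left(\frac{5}{2} + p\right) + g = \frac{5}{2} + g + p$)
$1412 + C{\left(j,s{\left(-1,1 \right)} \right)} = 1412 - \frac{107}{10} = \frac{14013}{10}$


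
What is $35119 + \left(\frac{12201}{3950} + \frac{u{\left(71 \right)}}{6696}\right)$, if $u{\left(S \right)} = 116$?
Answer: $\frac{58059475681}{1653075} \approx 35122.0$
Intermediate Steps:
$35119 + \left(\frac{12201}{3950} + \frac{u{\left(71 \right)}}{6696}\right) = 35119 + \left(\frac{12201}{3950} + \frac{116}{6696}\right) = 35119 + \left(12201 \cdot \frac{1}{3950} + 116 \cdot \frac{1}{6696}\right) = 35119 + \left(\frac{12201}{3950} + \frac{29}{1674}\right) = 35119 + \frac{5134756}{1653075} = \frac{58059475681}{1653075}$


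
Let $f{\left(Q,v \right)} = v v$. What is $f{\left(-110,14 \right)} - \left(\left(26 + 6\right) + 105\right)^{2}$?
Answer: $-18573$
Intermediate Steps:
$f{\left(Q,v \right)} = v^{2}$
$f{\left(-110,14 \right)} - \left(\left(26 + 6\right) + 105\right)^{2} = 14^{2} - \left(\left(26 + 6\right) + 105\right)^{2} = 196 - \left(32 + 105\right)^{2} = 196 - 137^{2} = 196 - 18769 = -18573$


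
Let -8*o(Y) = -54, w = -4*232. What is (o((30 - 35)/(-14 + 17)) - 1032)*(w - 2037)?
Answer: 12159465/4 ≈ 3.0399e+6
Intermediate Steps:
w = -928
o(Y) = 27/4 (o(Y) = -⅛*(-54) = 27/4)
(o((30 - 35)/(-14 + 17)) - 1032)*(w - 2037) = (27/4 - 1032)*(-928 - 2037) = -4101/4*(-2965) = 12159465/4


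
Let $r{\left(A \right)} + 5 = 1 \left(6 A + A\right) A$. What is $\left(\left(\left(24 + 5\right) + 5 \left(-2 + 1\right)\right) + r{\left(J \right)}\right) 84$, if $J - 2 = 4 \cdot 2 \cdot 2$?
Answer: $192108$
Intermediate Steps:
$J = 18$ ($J = 2 + 4 \cdot 2 \cdot 2 = 2 + 8 \cdot 2 = 2 + 16 = 18$)
$r{\left(A \right)} = -5 + 7 A^{2}$ ($r{\left(A \right)} = -5 + 1 \left(6 A + A\right) A = -5 + 1 \cdot 7 A A = -5 + 7 A A = -5 + 7 A^{2}$)
$\left(\left(\left(24 + 5\right) + 5 \left(-2 + 1\right)\right) + r{\left(J \right)}\right) 84 = \left(\left(\left(24 + 5\right) + 5 \left(-2 + 1\right)\right) - \left(5 - 7 \cdot 18^{2}\right)\right) 84 = \left(\left(29 + 5 \left(-1\right)\right) + \left(-5 + 7 \cdot 324\right)\right) 84 = \left(\left(29 - 5\right) + \left(-5 + 2268\right)\right) 84 = \left(24 + 2263\right) 84 = 2287 \cdot 84 = 192108$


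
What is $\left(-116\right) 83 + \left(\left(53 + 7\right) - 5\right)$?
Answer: $-9573$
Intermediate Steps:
$\left(-116\right) 83 + \left(\left(53 + 7\right) - 5\right) = -9628 + \left(60 - 5\right) = -9628 + 55 = -9573$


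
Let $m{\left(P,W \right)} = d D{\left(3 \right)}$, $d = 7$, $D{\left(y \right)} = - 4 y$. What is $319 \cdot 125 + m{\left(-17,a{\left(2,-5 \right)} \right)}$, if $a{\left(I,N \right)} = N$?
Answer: $39791$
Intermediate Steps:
$m{\left(P,W \right)} = -84$ ($m{\left(P,W \right)} = 7 \left(\left(-4\right) 3\right) = 7 \left(-12\right) = -84$)
$319 \cdot 125 + m{\left(-17,a{\left(2,-5 \right)} \right)} = 319 \cdot 125 - 84 = 39875 - 84 = 39791$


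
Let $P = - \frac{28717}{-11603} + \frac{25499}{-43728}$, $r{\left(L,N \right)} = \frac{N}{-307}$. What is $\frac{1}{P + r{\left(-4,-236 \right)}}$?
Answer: $\frac{155764427088}{414421460477} \approx 0.37586$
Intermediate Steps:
$r{\left(L,N \right)} = - \frac{N}{307}$ ($r{\left(L,N \right)} = N \left(- \frac{1}{307}\right) = - \frac{N}{307}$)
$P = \frac{959872079}{507375984}$ ($P = \left(-28717\right) \left(- \frac{1}{11603}\right) + 25499 \left(- \frac{1}{43728}\right) = \frac{28717}{11603} - \frac{25499}{43728} = \frac{959872079}{507375984} \approx 1.8918$)
$\frac{1}{P + r{\left(-4,-236 \right)}} = \frac{1}{\frac{959872079}{507375984} - - \frac{236}{307}} = \frac{1}{\frac{959872079}{507375984} + \frac{236}{307}} = \frac{1}{\frac{414421460477}{155764427088}} = \frac{155764427088}{414421460477}$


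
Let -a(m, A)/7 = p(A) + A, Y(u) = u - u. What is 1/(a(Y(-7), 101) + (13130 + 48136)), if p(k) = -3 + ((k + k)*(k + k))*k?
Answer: -1/28787848 ≈ -3.4737e-8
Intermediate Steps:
p(k) = -3 + 4*k³ (p(k) = -3 + ((2*k)*(2*k))*k = -3 + (4*k²)*k = -3 + 4*k³)
Y(u) = 0
a(m, A) = 21 - 28*A³ - 7*A (a(m, A) = -7*((-3 + 4*A³) + A) = -7*(-3 + A + 4*A³) = 21 - 28*A³ - 7*A)
1/(a(Y(-7), 101) + (13130 + 48136)) = 1/((21 - 28*101³ - 7*101) + (13130 + 48136)) = 1/((21 - 28*1030301 - 707) + 61266) = 1/((21 - 28848428 - 707) + 61266) = 1/(-28849114 + 61266) = 1/(-28787848) = -1/28787848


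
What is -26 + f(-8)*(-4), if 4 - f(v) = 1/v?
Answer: -85/2 ≈ -42.500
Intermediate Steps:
f(v) = 4 - 1/v
-26 + f(-8)*(-4) = -26 + (4 - 1/(-8))*(-4) = -26 + (4 - 1*(-⅛))*(-4) = -26 + (4 + ⅛)*(-4) = -26 + (33/8)*(-4) = -26 - 33/2 = -85/2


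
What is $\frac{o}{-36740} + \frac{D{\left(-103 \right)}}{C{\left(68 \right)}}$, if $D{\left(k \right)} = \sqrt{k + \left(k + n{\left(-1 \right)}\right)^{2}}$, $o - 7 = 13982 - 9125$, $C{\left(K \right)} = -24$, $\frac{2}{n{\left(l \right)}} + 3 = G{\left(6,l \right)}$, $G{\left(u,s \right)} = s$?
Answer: $- \frac{1216}{9185} - \frac{\sqrt{42437}}{48} \approx -4.4241$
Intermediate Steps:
$n{\left(l \right)} = \frac{2}{-3 + l}$
$o = 4864$ ($o = 7 + \left(13982 - 9125\right) = 7 + 4857 = 4864$)
$D{\left(k \right)} = \sqrt{k + \left(- \frac{1}{2} + k\right)^{2}}$ ($D{\left(k \right)} = \sqrt{k + \left(k + \frac{2}{-3 - 1}\right)^{2}} = \sqrt{k + \left(k + \frac{2}{-4}\right)^{2}} = \sqrt{k + \left(k + 2 \left(- \frac{1}{4}\right)\right)^{2}} = \sqrt{k + \left(k - \frac{1}{2}\right)^{2}} = \sqrt{k + \left(- \frac{1}{2} + k\right)^{2}}$)
$\frac{o}{-36740} + \frac{D{\left(-103 \right)}}{C{\left(68 \right)}} = \frac{4864}{-36740} + \frac{\frac{1}{2} \sqrt{1 + 4 \left(-103\right)^{2}}}{-24} = 4864 \left(- \frac{1}{36740}\right) + \frac{\sqrt{1 + 4 \cdot 10609}}{2} \left(- \frac{1}{24}\right) = - \frac{1216}{9185} + \frac{\sqrt{1 + 42436}}{2} \left(- \frac{1}{24}\right) = - \frac{1216}{9185} + \frac{\sqrt{42437}}{2} \left(- \frac{1}{24}\right) = - \frac{1216}{9185} - \frac{\sqrt{42437}}{48}$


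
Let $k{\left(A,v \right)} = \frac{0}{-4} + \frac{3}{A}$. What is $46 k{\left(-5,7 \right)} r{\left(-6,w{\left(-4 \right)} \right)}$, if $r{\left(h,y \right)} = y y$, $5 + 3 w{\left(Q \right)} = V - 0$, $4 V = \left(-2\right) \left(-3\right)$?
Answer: $- \frac{1127}{30} \approx -37.567$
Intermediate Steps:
$V = \frac{3}{2}$ ($V = \frac{\left(-2\right) \left(-3\right)}{4} = \frac{1}{4} \cdot 6 = \frac{3}{2} \approx 1.5$)
$k{\left(A,v \right)} = \frac{3}{A}$ ($k{\left(A,v \right)} = 0 \left(- \frac{1}{4}\right) + \frac{3}{A} = 0 + \frac{3}{A} = \frac{3}{A}$)
$w{\left(Q \right)} = - \frac{7}{6}$ ($w{\left(Q \right)} = - \frac{5}{3} + \frac{\frac{3}{2} - 0}{3} = - \frac{5}{3} + \frac{\frac{3}{2} + 0}{3} = - \frac{5}{3} + \frac{1}{3} \cdot \frac{3}{2} = - \frac{5}{3} + \frac{1}{2} = - \frac{7}{6}$)
$r{\left(h,y \right)} = y^{2}$
$46 k{\left(-5,7 \right)} r{\left(-6,w{\left(-4 \right)} \right)} = 46 \frac{3}{-5} \left(- \frac{7}{6}\right)^{2} = 46 \cdot 3 \left(- \frac{1}{5}\right) \frac{49}{36} = 46 \left(- \frac{3}{5}\right) \frac{49}{36} = \left(- \frac{138}{5}\right) \frac{49}{36} = - \frac{1127}{30}$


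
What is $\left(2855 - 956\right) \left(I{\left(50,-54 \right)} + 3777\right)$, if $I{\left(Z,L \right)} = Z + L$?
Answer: $7164927$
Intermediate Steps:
$I{\left(Z,L \right)} = L + Z$
$\left(2855 - 956\right) \left(I{\left(50,-54 \right)} + 3777\right) = \left(2855 - 956\right) \left(\left(-54 + 50\right) + 3777\right) = \left(2855 + \left(-1859 + 903\right)\right) \left(-4 + 3777\right) = \left(2855 - 956\right) 3773 = 1899 \cdot 3773 = 7164927$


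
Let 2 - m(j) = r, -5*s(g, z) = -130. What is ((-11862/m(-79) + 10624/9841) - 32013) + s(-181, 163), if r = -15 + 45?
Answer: -4348461231/137774 ≈ -31562.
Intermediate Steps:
s(g, z) = 26 (s(g, z) = -1/5*(-130) = 26)
r = 30
m(j) = -28 (m(j) = 2 - 1*30 = 2 - 30 = -28)
((-11862/m(-79) + 10624/9841) - 32013) + s(-181, 163) = ((-11862/(-28) + 10624/9841) - 32013) + 26 = ((-11862*(-1/28) + 10624*(1/9841)) - 32013) + 26 = ((5931/14 + 10624/9841) - 32013) + 26 = (58515707/137774 - 32013) + 26 = -4352043355/137774 + 26 = -4348461231/137774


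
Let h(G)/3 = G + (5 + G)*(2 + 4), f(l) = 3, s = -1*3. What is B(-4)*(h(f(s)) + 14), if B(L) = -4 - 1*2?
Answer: -1002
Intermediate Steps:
s = -3
B(L) = -6 (B(L) = -4 - 2 = -6)
h(G) = 90 + 21*G (h(G) = 3*(G + (5 + G)*(2 + 4)) = 3*(G + (5 + G)*6) = 3*(G + (30 + 6*G)) = 3*(30 + 7*G) = 90 + 21*G)
B(-4)*(h(f(s)) + 14) = -6*((90 + 21*3) + 14) = -6*((90 + 63) + 14) = -6*(153 + 14) = -6*167 = -1002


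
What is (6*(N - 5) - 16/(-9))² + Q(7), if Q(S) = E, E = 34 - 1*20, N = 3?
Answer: 9598/81 ≈ 118.49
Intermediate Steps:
E = 14 (E = 34 - 20 = 14)
Q(S) = 14
(6*(N - 5) - 16/(-9))² + Q(7) = (6*(3 - 5) - 16/(-9))² + 14 = (6*(-2) - 16*(-⅑))² + 14 = (-12 + 16/9)² + 14 = (-92/9)² + 14 = 8464/81 + 14 = 9598/81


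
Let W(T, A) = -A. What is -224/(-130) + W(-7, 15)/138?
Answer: 4827/2990 ≈ 1.6144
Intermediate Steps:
-224/(-130) + W(-7, 15)/138 = -224/(-130) - 1*15/138 = -224*(-1/130) - 15*1/138 = 112/65 - 5/46 = 4827/2990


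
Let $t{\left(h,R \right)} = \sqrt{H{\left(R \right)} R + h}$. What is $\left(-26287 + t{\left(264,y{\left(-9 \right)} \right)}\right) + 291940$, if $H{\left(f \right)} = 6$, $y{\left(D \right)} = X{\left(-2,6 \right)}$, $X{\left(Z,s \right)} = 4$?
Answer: $265653 + 12 \sqrt{2} \approx 2.6567 \cdot 10^{5}$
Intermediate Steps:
$y{\left(D \right)} = 4$
$t{\left(h,R \right)} = \sqrt{h + 6 R}$ ($t{\left(h,R \right)} = \sqrt{6 R + h} = \sqrt{h + 6 R}$)
$\left(-26287 + t{\left(264,y{\left(-9 \right)} \right)}\right) + 291940 = \left(-26287 + \sqrt{264 + 6 \cdot 4}\right) + 291940 = \left(-26287 + \sqrt{264 + 24}\right) + 291940 = \left(-26287 + \sqrt{288}\right) + 291940 = \left(-26287 + 12 \sqrt{2}\right) + 291940 = 265653 + 12 \sqrt{2}$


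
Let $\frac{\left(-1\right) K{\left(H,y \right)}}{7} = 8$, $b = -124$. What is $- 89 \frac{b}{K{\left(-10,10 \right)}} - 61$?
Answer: $- \frac{3613}{14} \approx -258.07$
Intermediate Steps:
$K{\left(H,y \right)} = -56$ ($K{\left(H,y \right)} = \left(-7\right) 8 = -56$)
$- 89 \frac{b}{K{\left(-10,10 \right)}} - 61 = - 89 \left(- \frac{124}{-56}\right) - 61 = - 89 \left(\left(-124\right) \left(- \frac{1}{56}\right)\right) - 61 = \left(-89\right) \frac{31}{14} - 61 = - \frac{2759}{14} - 61 = - \frac{3613}{14}$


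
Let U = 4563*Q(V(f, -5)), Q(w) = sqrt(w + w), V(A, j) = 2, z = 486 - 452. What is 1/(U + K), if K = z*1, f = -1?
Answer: 1/9160 ≈ 0.00010917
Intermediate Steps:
z = 34
K = 34 (K = 34*1 = 34)
Q(w) = sqrt(2)*sqrt(w) (Q(w) = sqrt(2*w) = sqrt(2)*sqrt(w))
U = 9126 (U = 4563*(sqrt(2)*sqrt(2)) = 4563*2 = 9126)
1/(U + K) = 1/(9126 + 34) = 1/9160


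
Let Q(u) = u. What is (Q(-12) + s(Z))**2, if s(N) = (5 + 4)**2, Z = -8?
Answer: 4761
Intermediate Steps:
s(N) = 81 (s(N) = 9**2 = 81)
(Q(-12) + s(Z))**2 = (-12 + 81)**2 = 69**2 = 4761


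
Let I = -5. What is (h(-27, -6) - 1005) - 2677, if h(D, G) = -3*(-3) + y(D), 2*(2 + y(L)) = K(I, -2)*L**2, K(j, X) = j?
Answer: -10995/2 ≈ -5497.5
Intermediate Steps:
y(L) = -2 - 5*L**2/2 (y(L) = -2 + (-5*L**2)/2 = -2 - 5*L**2/2)
h(D, G) = 7 - 5*D**2/2 (h(D, G) = -3*(-3) + (-2 - 5*D**2/2) = 9 + (-2 - 5*D**2/2) = 7 - 5*D**2/2)
(h(-27, -6) - 1005) - 2677 = ((7 - 5/2*(-27)**2) - 1005) - 2677 = ((7 - 5/2*729) - 1005) - 2677 = ((7 - 3645/2) - 1005) - 2677 = (-3631/2 - 1005) - 2677 = -5641/2 - 2677 = -10995/2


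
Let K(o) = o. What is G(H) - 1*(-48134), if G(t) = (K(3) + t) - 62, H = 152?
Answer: 48227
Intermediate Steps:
G(t) = -59 + t (G(t) = (3 + t) - 62 = -59 + t)
G(H) - 1*(-48134) = (-59 + 152) - 1*(-48134) = 93 + 48134 = 48227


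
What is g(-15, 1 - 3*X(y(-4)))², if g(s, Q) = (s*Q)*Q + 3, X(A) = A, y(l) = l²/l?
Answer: 6411024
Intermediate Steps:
y(l) = l
g(s, Q) = 3 + s*Q² (g(s, Q) = (Q*s)*Q + 3 = s*Q² + 3 = 3 + s*Q²)
g(-15, 1 - 3*X(y(-4)))² = (3 - 15*(1 - 3*(-4))²)² = (3 - 15*(1 + 12)²)² = (3 - 15*13²)² = (3 - 15*169)² = (3 - 2535)² = (-2532)² = 6411024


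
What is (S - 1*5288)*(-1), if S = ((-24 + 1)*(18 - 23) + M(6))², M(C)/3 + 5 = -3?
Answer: -2993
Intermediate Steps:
M(C) = -24 (M(C) = -15 + 3*(-3) = -15 - 9 = -24)
S = 8281 (S = ((-24 + 1)*(18 - 23) - 24)² = (-23*(-5) - 24)² = (115 - 24)² = 91² = 8281)
(S - 1*5288)*(-1) = (8281 - 1*5288)*(-1) = (8281 - 5288)*(-1) = 2993*(-1) = -2993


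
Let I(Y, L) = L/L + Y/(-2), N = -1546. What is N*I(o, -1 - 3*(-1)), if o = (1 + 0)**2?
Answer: -773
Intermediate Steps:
o = 1 (o = 1**2 = 1)
I(Y, L) = 1 - Y/2 (I(Y, L) = 1 + Y*(-1/2) = 1 - Y/2)
N*I(o, -1 - 3*(-1)) = -1546*(1 - 1/2*1) = -1546*(1 - 1/2) = -1546*1/2 = -773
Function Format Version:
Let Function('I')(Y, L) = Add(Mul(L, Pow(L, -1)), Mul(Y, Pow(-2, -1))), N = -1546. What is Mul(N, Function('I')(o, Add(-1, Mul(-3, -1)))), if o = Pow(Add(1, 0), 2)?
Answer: -773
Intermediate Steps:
o = 1 (o = Pow(1, 2) = 1)
Function('I')(Y, L) = Add(1, Mul(Rational(-1, 2), Y)) (Function('I')(Y, L) = Add(1, Mul(Y, Rational(-1, 2))) = Add(1, Mul(Rational(-1, 2), Y)))
Mul(N, Function('I')(o, Add(-1, Mul(-3, -1)))) = Mul(-1546, Add(1, Mul(Rational(-1, 2), 1))) = Mul(-1546, Add(1, Rational(-1, 2))) = Mul(-1546, Rational(1, 2)) = -773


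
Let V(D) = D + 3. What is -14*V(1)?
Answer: -56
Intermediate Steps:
V(D) = 3 + D
-14*V(1) = -14*(3 + 1) = -14*4 = -56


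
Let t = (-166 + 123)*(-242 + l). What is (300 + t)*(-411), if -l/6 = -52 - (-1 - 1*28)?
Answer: -1961292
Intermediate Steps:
l = 138 (l = -6*(-52 - (-1 - 1*28)) = -6*(-52 - (-1 - 28)) = -6*(-52 - 1*(-29)) = -6*(-52 + 29) = -6*(-23) = 138)
t = 4472 (t = (-166 + 123)*(-242 + 138) = -43*(-104) = 4472)
(300 + t)*(-411) = (300 + 4472)*(-411) = 4772*(-411) = -1961292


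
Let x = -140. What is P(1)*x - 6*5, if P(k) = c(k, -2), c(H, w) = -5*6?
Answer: 4170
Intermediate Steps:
c(H, w) = -30
P(k) = -30
P(1)*x - 6*5 = -30*(-140) - 6*5 = 4200 - 30 = 4170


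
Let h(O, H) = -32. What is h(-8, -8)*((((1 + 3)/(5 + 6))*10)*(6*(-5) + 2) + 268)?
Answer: -58496/11 ≈ -5317.8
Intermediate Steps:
h(-8, -8)*((((1 + 3)/(5 + 6))*10)*(6*(-5) + 2) + 268) = -32*((((1 + 3)/(5 + 6))*10)*(6*(-5) + 2) + 268) = -32*(((4/11)*10)*(-30 + 2) + 268) = -32*(((4*(1/11))*10)*(-28) + 268) = -32*(((4/11)*10)*(-28) + 268) = -32*((40/11)*(-28) + 268) = -32*(-1120/11 + 268) = -32*1828/11 = -58496/11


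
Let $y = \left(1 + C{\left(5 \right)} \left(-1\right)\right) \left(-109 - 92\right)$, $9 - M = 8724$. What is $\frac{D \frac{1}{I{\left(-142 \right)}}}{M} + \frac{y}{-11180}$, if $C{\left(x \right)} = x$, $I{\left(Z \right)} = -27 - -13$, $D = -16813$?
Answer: $- \frac{14303269}{68203590} \approx -0.20971$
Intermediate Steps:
$M = -8715$ ($M = 9 - 8724 = -8715$)
$I{\left(Z \right)} = -14$ ($I{\left(Z \right)} = -27 + 13 = -14$)
$y = 804$ ($y = \left(1 + 5 \left(-1\right)\right) \left(-109 - 92\right) = \left(1 - 5\right) \left(-201\right) = \left(-4\right) \left(-201\right) = 804$)
$\frac{D \frac{1}{I{\left(-142 \right)}}}{M} + \frac{y}{-11180} = \frac{\left(-16813\right) \frac{1}{-14}}{-8715} + \frac{804}{-11180} = \left(-16813\right) \left(- \frac{1}{14}\right) \left(- \frac{1}{8715}\right) + 804 \left(- \frac{1}{11180}\right) = \frac{16813}{14} \left(- \frac{1}{8715}\right) - \frac{201}{2795} = - \frac{16813}{122010} - \frac{201}{2795} = - \frac{14303269}{68203590}$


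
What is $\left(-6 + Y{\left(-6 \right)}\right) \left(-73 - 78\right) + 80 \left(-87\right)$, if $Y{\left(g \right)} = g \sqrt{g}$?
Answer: $-6054 + 906 i \sqrt{6} \approx -6054.0 + 2219.2 i$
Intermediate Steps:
$Y{\left(g \right)} = g^{\frac{3}{2}}$
$\left(-6 + Y{\left(-6 \right)}\right) \left(-73 - 78\right) + 80 \left(-87\right) = \left(-6 + \left(-6\right)^{\frac{3}{2}}\right) \left(-73 - 78\right) + 80 \left(-87\right) = \left(-6 - 6 i \sqrt{6}\right) \left(-151\right) - 6960 = \left(906 + 906 i \sqrt{6}\right) - 6960 = -6054 + 906 i \sqrt{6}$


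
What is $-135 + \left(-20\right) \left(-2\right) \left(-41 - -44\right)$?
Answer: $-15$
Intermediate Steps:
$-135 + \left(-20\right) \left(-2\right) \left(-41 - -44\right) = -135 + 40 \left(-41 + 44\right) = -135 + 40 \cdot 3 = -135 + 120 = -15$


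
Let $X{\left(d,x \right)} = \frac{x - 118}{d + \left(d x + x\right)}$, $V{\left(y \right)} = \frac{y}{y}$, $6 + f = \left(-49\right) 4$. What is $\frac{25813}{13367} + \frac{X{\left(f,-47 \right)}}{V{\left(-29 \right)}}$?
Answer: $\frac{47287126}{24715583} \approx 1.9133$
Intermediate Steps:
$f = -202$ ($f = -6 - 196 = -202$)
$V{\left(y \right)} = 1$
$X{\left(d,x \right)} = \frac{-118 + x}{d + x + d x}$ ($X{\left(d,x \right)} = \frac{-118 + x}{d + \left(x + d x\right)} = \frac{-118 + x}{d + x + d x}$)
$\frac{25813}{13367} + \frac{X{\left(f,-47 \right)}}{V{\left(-29 \right)}} = \frac{25813}{13367} + \frac{\frac{1}{-202 - 47 - -9494} \left(-118 - 47\right)}{1} = 25813 \cdot \frac{1}{13367} + \frac{1}{-202 - 47 + 9494} \left(-165\right) 1 = \frac{25813}{13367} + \frac{1}{9245} \left(-165\right) 1 = \frac{25813}{13367} - \frac{33}{1849} = \frac{47287126}{24715583}$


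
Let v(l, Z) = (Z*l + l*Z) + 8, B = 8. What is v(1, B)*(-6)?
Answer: -144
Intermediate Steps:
v(l, Z) = 8 + 2*Z*l (v(l, Z) = (Z*l + Z*l) + 8 = 2*Z*l + 8 = 8 + 2*Z*l)
v(1, B)*(-6) = (8 + 2*8*1)*(-6) = (8 + 16)*(-6) = 24*(-6) = -144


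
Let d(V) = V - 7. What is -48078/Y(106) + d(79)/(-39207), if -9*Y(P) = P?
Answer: 2827489947/692657 ≈ 4082.1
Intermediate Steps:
d(V) = -7 + V
Y(P) = -P/9
-48078/Y(106) + d(79)/(-39207) = -48078/((-⅑*106)) + (-7 + 79)/(-39207) = -48078/(-106/9) + 72*(-1/39207) = -48078*(-9/106) - 24/13069 = 216351/53 - 24/13069 = 2827489947/692657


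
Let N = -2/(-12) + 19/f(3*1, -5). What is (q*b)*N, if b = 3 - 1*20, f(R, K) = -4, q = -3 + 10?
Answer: 6545/12 ≈ 545.42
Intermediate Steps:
q = 7
N = -55/12 (N = -2/(-12) + 19/(-4) = -2*(-1/12) + 19*(-¼) = ⅙ - 19/4 = -55/12 ≈ -4.5833)
b = -17 (b = 3 - 20 = -17)
(q*b)*N = (7*(-17))*(-55/12) = -119*(-55/12) = 6545/12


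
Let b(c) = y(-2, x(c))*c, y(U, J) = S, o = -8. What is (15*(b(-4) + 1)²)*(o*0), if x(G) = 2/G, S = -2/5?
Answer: 0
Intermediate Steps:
S = -⅖ (S = -2*⅕ = -⅖ ≈ -0.40000)
y(U, J) = -⅖
b(c) = -2*c/5
(15*(b(-4) + 1)²)*(o*0) = (15*(-⅖*(-4) + 1)²)*(-8*0) = (15*(8/5 + 1)²)*0 = (15*(13/5)²)*0 = (15*(169/25))*0 = (507/5)*0 = 0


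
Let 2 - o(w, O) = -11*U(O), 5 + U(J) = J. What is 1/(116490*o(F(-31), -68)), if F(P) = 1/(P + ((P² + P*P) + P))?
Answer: -1/93308490 ≈ -1.0717e-8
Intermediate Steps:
U(J) = -5 + J
F(P) = 1/(2*P + 2*P²) (F(P) = 1/(P + ((P² + P²) + P)) = 1/(P + (2*P² + P)) = 1/(P + (P + 2*P²)) = 1/(2*P + 2*P²))
o(w, O) = -53 + 11*O (o(w, O) = 2 - (-11)*(-5 + O) = 2 - (55 - 11*O) = 2 + (-55 + 11*O) = -53 + 11*O)
1/(116490*o(F(-31), -68)) = 1/(116490*(-53 + 11*(-68))) = 1/(116490*(-53 - 748)) = (1/116490)/(-801) = (1/116490)*(-1/801) = -1/93308490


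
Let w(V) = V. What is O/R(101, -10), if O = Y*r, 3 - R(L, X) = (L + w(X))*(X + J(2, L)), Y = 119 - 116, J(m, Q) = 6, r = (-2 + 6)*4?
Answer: 48/367 ≈ 0.13079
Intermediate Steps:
r = 16 (r = 4*4 = 16)
Y = 3
R(L, X) = 3 - (6 + X)*(L + X) (R(L, X) = 3 - (L + X)*(X + 6) = 3 - (L + X)*(6 + X) = 3 - (6 + X)*(L + X))
O = 48 (O = 3*16 = 48)
O/R(101, -10) = 48/(3 - 1*(-10)² - 6*101 - 6*(-10) - 1*101*(-10)) = 48/(3 - 1*100 - 606 + 60 + 1010) = 48/(3 - 100 - 606 + 60 + 1010) = 48/367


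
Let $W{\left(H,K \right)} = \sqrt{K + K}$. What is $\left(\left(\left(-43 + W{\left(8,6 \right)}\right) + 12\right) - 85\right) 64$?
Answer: $-7424 + 128 \sqrt{3} \approx -7202.3$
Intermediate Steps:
$W{\left(H,K \right)} = \sqrt{2} \sqrt{K}$ ($W{\left(H,K \right)} = \sqrt{2 K} = \sqrt{2} \sqrt{K}$)
$\left(\left(\left(-43 + W{\left(8,6 \right)}\right) + 12\right) - 85\right) 64 = \left(\left(\left(-43 + \sqrt{2} \sqrt{6}\right) + 12\right) - 85\right) 64 = \left(\left(\left(-43 + 2 \sqrt{3}\right) + 12\right) - 85\right) 64 = \left(\left(-31 + 2 \sqrt{3}\right) - 85\right) 64 = \left(-116 + 2 \sqrt{3}\right) 64 = -7424 + 128 \sqrt{3}$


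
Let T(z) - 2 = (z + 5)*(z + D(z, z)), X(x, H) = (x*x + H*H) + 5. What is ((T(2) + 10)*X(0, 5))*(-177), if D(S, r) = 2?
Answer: -212400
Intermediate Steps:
X(x, H) = 5 + H**2 + x**2 (X(x, H) = (x**2 + H**2) + 5 = (H**2 + x**2) + 5 = 5 + H**2 + x**2)
T(z) = 2 + (2 + z)*(5 + z) (T(z) = 2 + (z + 5)*(z + 2) = 2 + (5 + z)*(2 + z) = 2 + (2 + z)*(5 + z))
((T(2) + 10)*X(0, 5))*(-177) = (((12 + 2**2 + 7*2) + 10)*(5 + 5**2 + 0**2))*(-177) = (((12 + 4 + 14) + 10)*(5 + 25 + 0))*(-177) = ((30 + 10)*30)*(-177) = (40*30)*(-177) = 1200*(-177) = -212400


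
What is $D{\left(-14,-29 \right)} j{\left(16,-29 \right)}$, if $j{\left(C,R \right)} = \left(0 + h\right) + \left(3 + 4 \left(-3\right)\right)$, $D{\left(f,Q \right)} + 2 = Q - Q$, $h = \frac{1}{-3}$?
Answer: $\frac{56}{3} \approx 18.667$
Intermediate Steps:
$h = - \frac{1}{3} \approx -0.33333$
$D{\left(f,Q \right)} = -2$ ($D{\left(f,Q \right)} = -2 + \left(Q - Q\right) = -2 + 0 = -2$)
$j{\left(C,R \right)} = - \frac{28}{3}$ ($j{\left(C,R \right)} = \left(0 - \frac{1}{3}\right) + \left(3 + 4 \left(-3\right)\right) = - \frac{1}{3} + \left(3 - 12\right) = - \frac{1}{3} - 9 = - \frac{28}{3}$)
$D{\left(-14,-29 \right)} j{\left(16,-29 \right)} = \left(-2\right) \left(- \frac{28}{3}\right) = \frac{56}{3}$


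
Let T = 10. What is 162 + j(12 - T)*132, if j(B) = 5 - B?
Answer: 558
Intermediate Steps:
162 + j(12 - T)*132 = 162 + (5 - (12 - 1*10))*132 = 162 + (5 - (12 - 10))*132 = 162 + (5 - 1*2)*132 = 162 + (5 - 2)*132 = 162 + 3*132 = 162 + 396 = 558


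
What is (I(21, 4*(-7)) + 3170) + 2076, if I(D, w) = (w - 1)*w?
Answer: 6058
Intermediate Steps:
I(D, w) = w*(-1 + w) (I(D, w) = (-1 + w)*w = w*(-1 + w))
(I(21, 4*(-7)) + 3170) + 2076 = ((4*(-7))*(-1 + 4*(-7)) + 3170) + 2076 = (-28*(-1 - 28) + 3170) + 2076 = (-28*(-29) + 3170) + 2076 = (812 + 3170) + 2076 = 3982 + 2076 = 6058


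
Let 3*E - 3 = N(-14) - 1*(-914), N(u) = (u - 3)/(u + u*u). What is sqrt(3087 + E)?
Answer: sqrt(1011398934)/546 ≈ 58.246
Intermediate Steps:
N(u) = (-3 + u)/(u + u**2)
E = 166877/546 (E = 1 + ((-3 - 14)/((-14)*(1 - 14)) - 1*(-914))/3 = 1 + (-1/14*(-17)/(-13) + 914)/3 = 1 + (-1/14*(-1/13)*(-17) + 914)/3 = 1 + (-17/182 + 914)/3 = 1 + (1/3)*(166331/182) = 1 + 166331/546 = 166877/546 ≈ 305.64)
sqrt(3087 + E) = sqrt(3087 + 166877/546) = sqrt(1852379/546) = sqrt(1011398934)/546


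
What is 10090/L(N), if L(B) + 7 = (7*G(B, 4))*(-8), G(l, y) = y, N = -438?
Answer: -10090/231 ≈ -43.680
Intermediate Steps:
L(B) = -231 (L(B) = -7 + (7*4)*(-8) = -7 + 28*(-8) = -7 - 224 = -231)
10090/L(N) = 10090/(-231) = 10090*(-1/231) = -10090/231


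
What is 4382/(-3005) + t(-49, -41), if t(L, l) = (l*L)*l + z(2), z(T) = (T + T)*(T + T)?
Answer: -247475147/3005 ≈ -82355.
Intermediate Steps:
z(T) = 4*T² (z(T) = (2*T)*(2*T) = 4*T²)
t(L, l) = 16 + L*l² (t(L, l) = (l*L)*l + 4*2² = (L*l)*l + 4*4 = L*l² + 16 = 16 + L*l²)
4382/(-3005) + t(-49, -41) = 4382/(-3005) + (16 - 49*(-41)²) = 4382*(-1/3005) + (16 - 49*1681) = -4382/3005 + (16 - 82369) = -4382/3005 - 82353 = -247475147/3005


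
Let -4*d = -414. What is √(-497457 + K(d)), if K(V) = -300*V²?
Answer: 6*I*√103087 ≈ 1926.4*I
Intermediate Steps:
d = 207/2 (d = -¼*(-414) = 207/2 ≈ 103.50)
√(-497457 + K(d)) = √(-497457 - 300*(207/2)²) = √(-497457 - 300*42849/4) = √(-497457 - 3213675) = √(-3711132) = 6*I*√103087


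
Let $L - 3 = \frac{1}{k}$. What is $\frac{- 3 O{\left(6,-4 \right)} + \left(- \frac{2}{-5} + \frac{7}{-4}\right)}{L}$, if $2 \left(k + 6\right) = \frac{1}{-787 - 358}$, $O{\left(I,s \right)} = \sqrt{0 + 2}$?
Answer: $- \frac{371007}{778660} - \frac{41223 \sqrt{2}}{38933} \approx -1.9739$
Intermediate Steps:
$O{\left(I,s \right)} = \sqrt{2}$
$k = - \frac{13741}{2290}$ ($k = -6 + \frac{1}{2 \left(-787 - 358\right)} = -6 + \frac{1}{2 \left(-1145\right)} = -6 + \frac{1}{2} \left(- \frac{1}{1145}\right) = -6 - \frac{1}{2290} = - \frac{13741}{2290} \approx -6.0004$)
$L = \frac{38933}{13741}$ ($L = 3 + \frac{1}{- \frac{13741}{2290}} = 3 - \frac{2290}{13741} = \frac{38933}{13741} \approx 2.8333$)
$\frac{- 3 O{\left(6,-4 \right)} + \left(- \frac{2}{-5} + \frac{7}{-4}\right)}{L} = \frac{- 3 \sqrt{2} + \left(- \frac{2}{-5} + \frac{7}{-4}\right)}{\frac{38933}{13741}} = \left(- 3 \sqrt{2} + \left(\left(-2\right) \left(- \frac{1}{5}\right) + 7 \left(- \frac{1}{4}\right)\right)\right) \frac{13741}{38933} = \left(- 3 \sqrt{2} + \left(\frac{2}{5} - \frac{7}{4}\right)\right) \frac{13741}{38933} = \left(- 3 \sqrt{2} - \frac{27}{20}\right) \frac{13741}{38933} = \left(- \frac{27}{20} - 3 \sqrt{2}\right) \frac{13741}{38933} = - \frac{371007}{778660} - \frac{41223 \sqrt{2}}{38933}$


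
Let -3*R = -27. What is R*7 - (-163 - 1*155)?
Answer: 381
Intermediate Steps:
R = 9 (R = -1/3*(-27) = 9)
R*7 - (-163 - 1*155) = 9*7 - (-163 - 1*155) = 63 - (-163 - 155) = 63 - 1*(-318) = 63 + 318 = 381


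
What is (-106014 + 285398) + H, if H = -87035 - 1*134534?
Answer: -42185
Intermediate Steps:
H = -221569 (H = -87035 - 134534 = -221569)
(-106014 + 285398) + H = (-106014 + 285398) - 221569 = 179384 - 221569 = -42185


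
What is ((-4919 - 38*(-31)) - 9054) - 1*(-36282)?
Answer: 23487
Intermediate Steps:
((-4919 - 38*(-31)) - 9054) - 1*(-36282) = ((-4919 + 1178) - 9054) + 36282 = (-3741 - 9054) + 36282 = -12795 + 36282 = 23487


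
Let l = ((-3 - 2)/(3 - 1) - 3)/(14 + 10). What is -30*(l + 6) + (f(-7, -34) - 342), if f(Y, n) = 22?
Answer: -3945/8 ≈ -493.13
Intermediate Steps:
l = -11/48 (l = (-5/2 - 3)/24 = (-5*½ - 3)*(1/24) = (-5/2 - 3)*(1/24) = -11/2*1/24 = -11/48 ≈ -0.22917)
-30*(l + 6) + (f(-7, -34) - 342) = -30*(-11/48 + 6) + (22 - 342) = -30*277/48 - 320 = -1385/8 - 320 = -3945/8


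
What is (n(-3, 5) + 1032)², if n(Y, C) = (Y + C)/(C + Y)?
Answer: 1067089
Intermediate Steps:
n(Y, C) = 1 (n(Y, C) = (C + Y)/(C + Y) = 1)
(n(-3, 5) + 1032)² = (1 + 1032)² = 1033² = 1067089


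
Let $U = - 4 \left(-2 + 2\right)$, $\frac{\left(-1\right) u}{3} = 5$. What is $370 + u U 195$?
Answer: $370$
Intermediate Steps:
$u = -15$ ($u = \left(-3\right) 5 = -15$)
$U = 0$ ($U = \left(-4\right) 0 = 0$)
$370 + u U 195 = 370 + \left(-15\right) 0 \cdot 195 = 370 + 0 \cdot 195 = 370 + 0 = 370$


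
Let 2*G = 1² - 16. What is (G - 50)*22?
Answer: -1265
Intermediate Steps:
G = -15/2 (G = (1² - 16)/2 = (1 - 16)/2 = (½)*(-15) = -15/2 ≈ -7.5000)
(G - 50)*22 = (-15/2 - 50)*22 = -115/2*22 = -1265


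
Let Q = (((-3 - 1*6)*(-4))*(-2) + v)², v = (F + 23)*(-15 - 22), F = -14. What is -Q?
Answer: -164025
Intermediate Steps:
v = -333 (v = (-14 + 23)*(-15 - 22) = 9*(-37) = -333)
Q = 164025 (Q = (((-3 - 1*6)*(-4))*(-2) - 333)² = (((-3 - 6)*(-4))*(-2) - 333)² = (-9*(-4)*(-2) - 333)² = (36*(-2) - 333)² = (-72 - 333)² = (-405)² = 164025)
-Q = -1*164025 = -164025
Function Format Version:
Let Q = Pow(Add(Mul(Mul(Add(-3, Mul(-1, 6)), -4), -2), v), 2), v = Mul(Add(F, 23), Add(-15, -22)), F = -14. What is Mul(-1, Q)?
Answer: -164025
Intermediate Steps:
v = -333 (v = Mul(Add(-14, 23), Add(-15, -22)) = Mul(9, -37) = -333)
Q = 164025 (Q = Pow(Add(Mul(Mul(Add(-3, Mul(-1, 6)), -4), -2), -333), 2) = Pow(Add(Mul(Mul(Add(-3, -6), -4), -2), -333), 2) = Pow(Add(Mul(Mul(-9, -4), -2), -333), 2) = Pow(Add(Mul(36, -2), -333), 2) = Pow(Add(-72, -333), 2) = Pow(-405, 2) = 164025)
Mul(-1, Q) = Mul(-1, 164025) = -164025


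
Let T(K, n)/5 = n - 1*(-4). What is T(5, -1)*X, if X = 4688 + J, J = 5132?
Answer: 147300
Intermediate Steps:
T(K, n) = 20 + 5*n (T(K, n) = 5*(n - 1*(-4)) = 5*(n + 4) = 5*(4 + n) = 20 + 5*n)
X = 9820 (X = 4688 + 5132 = 9820)
T(5, -1)*X = (20 + 5*(-1))*9820 = (20 - 5)*9820 = 15*9820 = 147300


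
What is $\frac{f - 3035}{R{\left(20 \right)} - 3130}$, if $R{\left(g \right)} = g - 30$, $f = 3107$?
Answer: $- \frac{18}{785} \approx -0.02293$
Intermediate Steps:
$R{\left(g \right)} = -30 + g$
$\frac{f - 3035}{R{\left(20 \right)} - 3130} = \frac{3107 - 3035}{\left(-30 + 20\right) - 3130} = \frac{72}{-10 - 3130} = \frac{72}{-3140} = 72 \left(- \frac{1}{3140}\right) = - \frac{18}{785}$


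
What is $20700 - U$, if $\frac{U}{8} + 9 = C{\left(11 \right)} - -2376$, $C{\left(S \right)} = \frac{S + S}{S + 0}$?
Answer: $1748$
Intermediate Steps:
$C{\left(S \right)} = 2$ ($C{\left(S \right)} = \frac{2 S}{S} = 2$)
$U = 18952$ ($U = -72 + 8 \left(2 - -2376\right) = -72 + 8 \left(2 + 2376\right) = -72 + 8 \cdot 2378 = -72 + 19024 = 18952$)
$20700 - U = 20700 - 18952 = 1748$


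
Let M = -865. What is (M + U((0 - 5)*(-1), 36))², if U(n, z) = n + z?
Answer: 678976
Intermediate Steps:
(M + U((0 - 5)*(-1), 36))² = (-865 + ((0 - 5)*(-1) + 36))² = (-865 + (-5*(-1) + 36))² = (-865 + (5 + 36))² = (-865 + 41)² = (-824)² = 678976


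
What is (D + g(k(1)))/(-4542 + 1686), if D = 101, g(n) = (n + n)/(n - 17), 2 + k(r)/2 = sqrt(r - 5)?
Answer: -46357/1305192 + I/9597 ≈ -0.035517 + 0.0001042*I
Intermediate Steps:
k(r) = -4 + 2*sqrt(-5 + r) (k(r) = -4 + 2*sqrt(r - 5) = -4 + 2*sqrt(-5 + r))
g(n) = 2*n/(-17 + n) (g(n) = (2*n)/(-17 + n) = 2*n/(-17 + n))
(D + g(k(1)))/(-4542 + 1686) = (101 + 2*(-4 + 2*sqrt(-5 + 1))/(-17 + (-4 + 2*sqrt(-5 + 1))))/(-4542 + 1686) = (101 + 2*(-4 + 2*sqrt(-4))/(-17 + (-4 + 2*sqrt(-4))))/(-2856) = (101 + 2*(-4 + 2*(2*I))/(-17 + (-4 + 2*(2*I))))*(-1/2856) = (101 + 2*(-4 + 4*I)/(-17 + (-4 + 4*I)))*(-1/2856) = (101 + 2*(-4 + 4*I)/(-21 + 4*I))*(-1/2856) = (101 + 2*(-4 + 4*I)*((-21 - 4*I)/457))*(-1/2856) = (101 + 2*(-21 - 4*I)*(-4 + 4*I)/457)*(-1/2856) = -101/2856 - (-21 - 4*I)*(-4 + 4*I)/652596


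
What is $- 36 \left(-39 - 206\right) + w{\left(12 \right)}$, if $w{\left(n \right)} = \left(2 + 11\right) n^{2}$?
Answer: $10692$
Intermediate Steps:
$w{\left(n \right)} = 13 n^{2}$
$- 36 \left(-39 - 206\right) + w{\left(12 \right)} = - 36 \left(-39 - 206\right) + 13 \cdot 12^{2} = \left(-36\right) \left(-245\right) + 13 \cdot 144 = 8820 + 1872 = 10692$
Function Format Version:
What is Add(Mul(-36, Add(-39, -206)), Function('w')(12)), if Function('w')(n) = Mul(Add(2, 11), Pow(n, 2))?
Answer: 10692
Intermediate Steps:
Function('w')(n) = Mul(13, Pow(n, 2))
Add(Mul(-36, Add(-39, -206)), Function('w')(12)) = Add(Mul(-36, Add(-39, -206)), Mul(13, Pow(12, 2))) = Add(Mul(-36, -245), Mul(13, 144)) = Add(8820, 1872) = 10692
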